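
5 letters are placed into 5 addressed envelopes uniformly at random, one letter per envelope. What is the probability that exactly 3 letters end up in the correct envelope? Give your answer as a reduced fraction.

Choose which 3 of the 5 are fixed: C(5,3) = 10 ways.
The remaining 2 must have no fixed point: D(2) = 1.
P = 10·1/120 = 1/12.

1/12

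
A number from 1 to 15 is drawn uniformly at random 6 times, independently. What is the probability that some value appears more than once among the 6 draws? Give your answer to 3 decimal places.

P(all 6 different) = 15/15 · 14/15 · ··· · 10/15 ≈ 0.316.
P(at least two equal) = 1 − 0.316 = 0.684.

0.684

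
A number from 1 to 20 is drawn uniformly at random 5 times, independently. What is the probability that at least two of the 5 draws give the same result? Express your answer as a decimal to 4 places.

0.4186

P(all 5 different) = 20/20 · 19/20 · ··· · 16/20 ≈ 0.5814.
P(at least two equal) = 1 − 0.5814 = 0.4186.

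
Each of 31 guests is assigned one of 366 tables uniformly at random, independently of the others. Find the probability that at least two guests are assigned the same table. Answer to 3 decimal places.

0.729

It's easier to compute the probability that all 31 are distinct.
P(all distinct) = 366/366 · 365/366 · ··· · 336/366 ≈ 0.271.
So the probability of at least one match is 1 − 0.271 = 0.729.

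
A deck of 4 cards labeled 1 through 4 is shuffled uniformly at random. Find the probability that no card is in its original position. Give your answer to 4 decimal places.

0.3750

This is the derangement probability: permutations of 4 with no fixed point.
D(4) = 4! · (1 − 1/1! + 1/2! − ··· + (−1)^4/4!) = 9.
P = 9/24 = 3/8 ≈ 0.3750.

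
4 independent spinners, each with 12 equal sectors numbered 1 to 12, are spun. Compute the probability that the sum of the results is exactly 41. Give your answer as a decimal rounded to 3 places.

There are 12^4 = 20736 equally likely outcomes.
The number of ordered 4-tuples from {1,…,12} summing to 41 is 120.
P(sum = 41) = 120/20736 = 5/864 ≈ 0.006.

0.006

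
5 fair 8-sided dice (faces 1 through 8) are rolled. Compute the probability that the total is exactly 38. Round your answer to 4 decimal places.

0.0005

There are 8^5 = 32768 equally likely outcomes.
The number of ordered 5-tuples from {1,…,8} summing to 38 is 15.
P(sum = 38) = 15/32768 ≈ 0.0005.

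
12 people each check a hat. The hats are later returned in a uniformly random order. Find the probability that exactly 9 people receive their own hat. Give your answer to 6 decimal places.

Choose which 9 of the 12 are fixed: C(12,9) = 220 ways.
The remaining 3 must have no fixed point: D(3) = 2.
P = 220·2/479001600 = 1/1088640 ≈ 0.000001.

0.000001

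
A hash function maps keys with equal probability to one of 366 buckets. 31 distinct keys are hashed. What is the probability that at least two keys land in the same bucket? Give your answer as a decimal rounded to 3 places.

0.729

It's easier to compute the probability that all 31 are distinct.
P(all distinct) = 366/366 · 365/366 · ··· · 336/366 ≈ 0.271.
So the probability of at least one match is 1 − 0.271 = 0.729.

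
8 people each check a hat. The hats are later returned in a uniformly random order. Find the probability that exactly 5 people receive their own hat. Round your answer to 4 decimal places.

0.0028

Choose which 5 of the 8 are fixed: C(8,5) = 56 ways.
The remaining 3 must have no fixed point: D(3) = 2.
P = 56·2/40320 = 1/360 ≈ 0.0028.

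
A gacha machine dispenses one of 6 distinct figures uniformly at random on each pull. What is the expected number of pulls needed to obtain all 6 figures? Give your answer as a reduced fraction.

147/10

After i distinct types are collected, each trial gives a new one with probability (6−i)/6, so the expected wait for the next new type is 6/(6−i).
E = 6/6 + 6/5 + 6/4 + 6/3 + 6/2 + 6/1 = 147/10.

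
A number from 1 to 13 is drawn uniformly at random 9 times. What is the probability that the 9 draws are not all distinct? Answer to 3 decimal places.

0.976

P(all 9 different) = 13/13 · 12/13 · ··· · 5/13 ≈ 0.024.
P(at least two equal) = 1 − 0.024 = 0.976.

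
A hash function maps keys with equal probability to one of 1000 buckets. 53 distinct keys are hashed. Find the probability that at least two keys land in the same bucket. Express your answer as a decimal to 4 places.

It's easier to compute the probability that all 53 are distinct.
P(all distinct) = 1000/1000 · 999/1000 · ··· · 948/1000 ≈ 0.2459.
So the probability of at least one match is 1 − 0.2459 = 0.7541.

0.7541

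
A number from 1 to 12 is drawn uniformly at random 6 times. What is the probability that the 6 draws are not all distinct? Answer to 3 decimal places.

0.777

P(all 6 different) = 12/12 · 11/12 · ··· · 7/12 ≈ 0.223.
P(at least two equal) = 1 − 0.223 = 0.777.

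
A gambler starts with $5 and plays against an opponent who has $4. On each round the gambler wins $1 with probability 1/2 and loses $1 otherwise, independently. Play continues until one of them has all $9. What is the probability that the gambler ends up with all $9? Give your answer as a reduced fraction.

5/9

With a fair step, P(i) = ½P(i−1) + ½P(i+1) with P(0)=0, P(9)=1 has the linear solution P(i) = i/9.
P(5) = 5/9.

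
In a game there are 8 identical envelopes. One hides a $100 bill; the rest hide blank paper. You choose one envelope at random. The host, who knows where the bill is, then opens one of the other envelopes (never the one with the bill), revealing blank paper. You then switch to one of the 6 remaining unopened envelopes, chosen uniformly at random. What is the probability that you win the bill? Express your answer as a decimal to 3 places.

0.146

Your original envelope holds the bill with probability 1/8, so the other 7 collectively hold it with probability 7/8.
The host can always find an empty envelope to open, so this doesn't change that 7/8; it is now spread over the 6 remaining unopened envelopes.
P(win by switching) = (7/8) · (1/6) = 7/48 ≈ 0.146.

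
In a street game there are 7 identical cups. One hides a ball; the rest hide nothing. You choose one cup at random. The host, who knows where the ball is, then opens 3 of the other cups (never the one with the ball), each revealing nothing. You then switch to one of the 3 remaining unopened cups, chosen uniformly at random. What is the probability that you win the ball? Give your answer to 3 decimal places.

0.286

Your original cup holds the ball with probability 1/7, so the other 6 collectively hold it with probability 6/7.
The host can always find 3 empty cups to open, so the reveals don't change that 6/7; it is now spread over the 3 remaining unopened cups.
P(win by switching) = (6/7) · (1/3) = 2/7 ≈ 0.286.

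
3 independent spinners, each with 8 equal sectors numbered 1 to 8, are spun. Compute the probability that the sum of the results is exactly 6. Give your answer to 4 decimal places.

There are 8^3 = 512 equally likely outcomes.
The number of ordered 3-tuples from {1,…,8} summing to 6 is 10.
P(sum = 6) = 10/512 = 5/256 ≈ 0.0195.

0.0195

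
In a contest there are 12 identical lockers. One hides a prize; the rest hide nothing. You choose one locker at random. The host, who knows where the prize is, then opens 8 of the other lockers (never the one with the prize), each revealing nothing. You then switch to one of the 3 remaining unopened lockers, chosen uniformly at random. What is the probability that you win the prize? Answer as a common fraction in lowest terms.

11/36

Your original locker holds the prize with probability 1/12, so the other 11 collectively hold it with probability 11/12.
The host can always find 8 empty lockers to open, so the reveals don't change that 11/12; it is now spread over the 3 remaining unopened lockers.
P(win by switching) = (11/12) · (1/3) = 11/36.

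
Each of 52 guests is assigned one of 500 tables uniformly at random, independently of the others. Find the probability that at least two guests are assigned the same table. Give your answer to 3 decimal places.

It's easier to compute the probability that all 52 are distinct.
P(all distinct) = 500/500 · 499/500 · ··· · 449/500 ≈ 0.064.
So the probability of at least one match is 1 − 0.064 = 0.936.

0.936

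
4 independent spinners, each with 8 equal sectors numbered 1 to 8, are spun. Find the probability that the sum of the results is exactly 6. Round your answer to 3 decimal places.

0.002

There are 8^4 = 4096 equally likely outcomes.
The number of ordered 4-tuples from {1,…,8} summing to 6 is 10.
P(sum = 6) = 10/4096 = 5/2048 ≈ 0.002.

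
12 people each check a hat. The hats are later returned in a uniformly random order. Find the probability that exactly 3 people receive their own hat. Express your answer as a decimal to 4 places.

Choose which 3 of the 12 are fixed: C(12,3) = 220 ways.
The remaining 9 must have no fixed point: D(9) = 133496.
P = 220·133496/479001600 = 16687/272160 ≈ 0.0613.

0.0613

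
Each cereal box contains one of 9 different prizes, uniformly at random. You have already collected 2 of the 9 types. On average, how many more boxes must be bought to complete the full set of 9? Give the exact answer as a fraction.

3267/140

Starting from 2 distinct types, each trial gives a new one with probability (9−i)/9 when i types are held, so the wait for the next new type is 9/(9−i).
E = 9/7 + 9/6 + 9/5 + 9/4 + 9/3 + 9/2 + 9/1 = 3267/140.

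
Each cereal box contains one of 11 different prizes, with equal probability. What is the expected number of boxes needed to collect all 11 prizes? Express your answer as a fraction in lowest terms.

After i distinct types are collected, each trial gives a new one with probability (11−i)/11, so the expected wait for the next new type is 11/(11−i).
E = 11/11 + 11/10 + 11/9 + 11/8 + 11/7 + 11/6 + 11/5 + 11/4 + 11/3 + 11/2 + 11/1 = 83711/2520.

83711/2520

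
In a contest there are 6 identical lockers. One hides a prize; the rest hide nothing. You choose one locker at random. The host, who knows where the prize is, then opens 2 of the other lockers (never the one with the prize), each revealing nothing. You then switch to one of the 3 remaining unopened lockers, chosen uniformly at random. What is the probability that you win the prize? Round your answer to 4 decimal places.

0.2778

Your original locker holds the prize with probability 1/6, so the other 5 collectively hold it with probability 5/6.
The host can always find 2 empty lockers to open, so the reveals don't change that 5/6; it is now spread over the 3 remaining unopened lockers.
P(win by switching) = (5/6) · (1/3) = 5/18 ≈ 0.2778.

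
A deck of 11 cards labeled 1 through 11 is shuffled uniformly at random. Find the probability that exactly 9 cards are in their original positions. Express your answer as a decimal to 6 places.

Choose which 9 of the 11 are fixed: C(11,9) = 55 ways.
The remaining 2 must have no fixed point: D(2) = 1.
P = 55·1/39916800 = 1/725760 ≈ 0.000001.

0.000001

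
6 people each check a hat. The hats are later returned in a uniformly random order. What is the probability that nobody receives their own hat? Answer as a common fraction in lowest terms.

53/144

This is the derangement probability: permutations of 6 with no fixed point.
D(6) = 6! · (1 − 1/1! + 1/2! − ··· + (−1)^6/6!) = 265.
P = 265/720 = 53/144.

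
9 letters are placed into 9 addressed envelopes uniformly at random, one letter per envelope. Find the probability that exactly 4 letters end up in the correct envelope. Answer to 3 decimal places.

Choose which 4 of the 9 are fixed: C(9,4) = 126 ways.
The remaining 5 must have no fixed point: D(5) = 44.
P = 126·44/362880 = 11/720 ≈ 0.015.

0.015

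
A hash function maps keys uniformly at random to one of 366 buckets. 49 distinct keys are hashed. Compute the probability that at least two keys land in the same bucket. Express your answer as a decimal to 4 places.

It's easier to compute the probability that all 49 are distinct.
P(all distinct) = 366/366 · 365/366 · ··· · 318/366 ≈ 0.0346.
So the probability of at least one match is 1 − 0.0346 = 0.9654.

0.9654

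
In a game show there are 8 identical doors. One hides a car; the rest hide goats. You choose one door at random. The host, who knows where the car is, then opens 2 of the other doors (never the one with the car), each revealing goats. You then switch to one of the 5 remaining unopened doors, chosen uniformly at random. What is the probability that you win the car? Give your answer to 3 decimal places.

Your original door holds the car with probability 1/8, so the other 7 collectively hold it with probability 7/8.
The host can always find 2 empty doors to open, so the reveals don't change that 7/8; it is now spread over the 5 remaining unopened doors.
P(win by switching) = (7/8) · (1/5) = 7/40 ≈ 0.175.

0.175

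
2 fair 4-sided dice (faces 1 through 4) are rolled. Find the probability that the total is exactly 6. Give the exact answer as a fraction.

3/16

There are 4^2 = 16 equally likely outcomes.
The number of ordered 2-tuples from {1,…,4} summing to 6 is 3.
P(sum = 6) = 3/16.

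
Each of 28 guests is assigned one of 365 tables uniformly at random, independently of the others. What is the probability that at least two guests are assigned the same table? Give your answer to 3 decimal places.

It's easier to compute the probability that all 28 are distinct.
P(all distinct) = 365/365 · 364/365 · ··· · 338/365 ≈ 0.346.
So the probability of at least one match is 1 − 0.346 = 0.654.

0.654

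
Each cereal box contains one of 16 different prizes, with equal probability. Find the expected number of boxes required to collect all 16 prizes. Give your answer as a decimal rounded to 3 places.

54.092

After i distinct types are collected, each trial gives a new one with probability (16−i)/16, so the expected wait for the next new type is 16/(16−i).
E = 16/16 + 16/15 + 16/14 + 16/13 + 16/12 + 16/11 + 16/10 + 16/9 + 16/8 + 16/7 + 16/6 + 16/5 + 16/4 + 16/3 + 16/2 + 16/1 = 2436559/45045 ≈ 54.092.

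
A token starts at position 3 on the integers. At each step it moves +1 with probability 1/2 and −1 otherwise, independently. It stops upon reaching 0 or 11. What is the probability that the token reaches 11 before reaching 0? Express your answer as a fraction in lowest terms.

3/11

With a fair step, P(i) = ½P(i−1) + ½P(i+1) with P(0)=0, P(11)=1 has the linear solution P(i) = i/11.
P(3) = 3/11.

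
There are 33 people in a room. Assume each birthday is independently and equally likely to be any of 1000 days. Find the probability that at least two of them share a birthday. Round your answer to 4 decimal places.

It's easier to compute the probability that all 33 are distinct.
P(all distinct) = 1000/1000 · 999/1000 · ··· · 968/1000 ≈ 0.5864.
So the probability of at least one match is 1 − 0.5864 = 0.4136.

0.4136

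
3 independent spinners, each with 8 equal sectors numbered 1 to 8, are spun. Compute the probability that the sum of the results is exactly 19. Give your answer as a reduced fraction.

21/512

There are 8^3 = 512 equally likely outcomes.
The number of ordered 3-tuples from {1,…,8} summing to 19 is 21.
P(sum = 19) = 21/512.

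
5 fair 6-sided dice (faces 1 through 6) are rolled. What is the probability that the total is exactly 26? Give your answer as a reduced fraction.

There are 6^5 = 7776 equally likely outcomes.
The number of ordered 5-tuples from {1,…,6} summing to 26 is 70.
P(sum = 26) = 70/7776 = 35/3888.

35/3888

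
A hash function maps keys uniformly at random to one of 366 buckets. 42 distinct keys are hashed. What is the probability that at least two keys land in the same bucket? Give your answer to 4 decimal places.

It's easier to compute the probability that all 42 are distinct.
P(all distinct) = 366/366 · 365/366 · ··· · 325/366 ≈ 0.0866.
So the probability of at least one match is 1 − 0.0866 = 0.9134.

0.9134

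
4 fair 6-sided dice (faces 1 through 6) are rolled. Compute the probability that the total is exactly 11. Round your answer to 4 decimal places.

0.0802

There are 6^4 = 1296 equally likely outcomes.
The number of ordered 4-tuples from {1,…,6} summing to 11 is 104.
P(sum = 11) = 104/1296 = 13/162 ≈ 0.0802.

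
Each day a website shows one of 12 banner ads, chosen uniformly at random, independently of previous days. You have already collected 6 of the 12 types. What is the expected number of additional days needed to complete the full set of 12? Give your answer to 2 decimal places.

29.40

Starting from 6 distinct types, each trial gives a new one with probability (12−i)/12 when i types are held, so the wait for the next new type is 12/(12−i).
E = 12/6 + 12/5 + 12/4 + 12/3 + 12/2 + 12/1 = 147/5 ≈ 29.40.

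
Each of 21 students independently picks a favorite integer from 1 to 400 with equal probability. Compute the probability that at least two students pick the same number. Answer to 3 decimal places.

0.414

It's easier to compute the probability that all 21 are distinct.
P(all distinct) = 400/400 · 399/400 · ··· · 380/400 ≈ 0.586.
So the probability of at least one match is 1 − 0.586 = 0.414.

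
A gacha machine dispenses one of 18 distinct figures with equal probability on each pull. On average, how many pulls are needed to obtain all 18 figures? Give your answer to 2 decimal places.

62.91

After i distinct types are collected, each trial gives a new one with probability (18−i)/18, so the expected wait for the next new type is 18/(18−i).
E = 18/18 + 18/17 + 18/16 + 18/15 + 18/14 + 18/13 + 18/12 + 18/11 + 18/10 + 18/9 + 18/8 + 18/7 + 18/6 + 18/5 + 18/4 + 18/3 + 18/2 + 18/1 = 42822903/680680 ≈ 62.91.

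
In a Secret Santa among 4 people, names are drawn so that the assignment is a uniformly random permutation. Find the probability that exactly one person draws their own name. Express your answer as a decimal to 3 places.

0.333

Choose which one is fixed: C(4,1) = 4 ways.
The remaining 3 must have no fixed point: D(3) = 2.
P = 4·2/24 = 1/3 ≈ 0.333.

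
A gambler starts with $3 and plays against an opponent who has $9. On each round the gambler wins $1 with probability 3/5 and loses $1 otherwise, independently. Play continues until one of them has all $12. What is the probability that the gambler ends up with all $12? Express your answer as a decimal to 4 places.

0.7092

Let r = q/p = (2/5)/(3/5) = 2/3. The recurrence P(i) = p·P(i+1) + q·P(i−1) with P(0)=0, P(12)=1 gives P(i) = (1 − r^i)/(1 − r^12).
P(3) = (1 − (2/3)^3) / (1 − (2/3)^12) = 19683/27755 ≈ 0.7092.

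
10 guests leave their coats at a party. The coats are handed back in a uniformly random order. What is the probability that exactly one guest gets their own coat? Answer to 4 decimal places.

0.3679

Choose which one is fixed: C(10,1) = 10 ways.
The remaining 9 must have no fixed point: D(9) = 133496.
P = 10·133496/3628800 = 16687/45360 ≈ 0.3679.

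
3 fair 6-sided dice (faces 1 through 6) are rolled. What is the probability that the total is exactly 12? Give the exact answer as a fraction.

There are 6^3 = 216 equally likely outcomes.
The number of ordered 3-tuples from {1,…,6} summing to 12 is 25.
P(sum = 12) = 25/216.

25/216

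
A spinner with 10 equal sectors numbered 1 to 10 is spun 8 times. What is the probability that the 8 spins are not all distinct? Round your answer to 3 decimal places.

P(all 8 different) = 10/10 · 9/10 · ··· · 3/10 ≈ 0.018.
P(at least two equal) = 1 − 0.018 = 0.982.

0.982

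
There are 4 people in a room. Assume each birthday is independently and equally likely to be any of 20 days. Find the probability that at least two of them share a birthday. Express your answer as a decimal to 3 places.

0.273

It's easier to compute the probability that all 4 are distinct.
P(all distinct) = 20/20 · 19/20 · ··· · 17/20 ≈ 0.727.
So the probability of at least one match is 1 − 0.727 = 0.273.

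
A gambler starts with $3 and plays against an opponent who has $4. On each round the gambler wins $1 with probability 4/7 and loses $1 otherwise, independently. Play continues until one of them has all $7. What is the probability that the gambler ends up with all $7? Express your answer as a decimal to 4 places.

0.6672

Let r = q/p = (3/7)/(4/7) = 3/4. The recurrence P(i) = p·P(i+1) + q·P(i−1) with P(0)=0, P(7)=1 gives P(i) = (1 − r^i)/(1 − r^7).
P(3) = (1 − (3/4)^3) / (1 − (3/4)^7) = 9472/14197 ≈ 0.6672.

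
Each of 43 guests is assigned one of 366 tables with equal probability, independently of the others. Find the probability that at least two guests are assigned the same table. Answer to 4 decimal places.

It's easier to compute the probability that all 43 are distinct.
P(all distinct) = 366/366 · 365/366 · ··· · 324/366 ≈ 0.0766.
So the probability of at least one match is 1 − 0.0766 = 0.9234.

0.9234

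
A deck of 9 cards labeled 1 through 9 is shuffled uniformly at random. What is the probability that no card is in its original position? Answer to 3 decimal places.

0.368

This is the derangement probability: permutations of 9 with no fixed point.
D(9) = 9! · (1 − 1/1! + 1/2! − ··· + (−1)^9/9!) = 133496.
P = 133496/362880 = 16687/45360 ≈ 0.368.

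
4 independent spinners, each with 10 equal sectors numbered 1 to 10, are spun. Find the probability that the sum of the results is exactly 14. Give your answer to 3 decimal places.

0.028

There are 10^4 = 10000 equally likely outcomes.
The number of ordered 4-tuples from {1,…,10} summing to 14 is 282.
P(sum = 14) = 282/10000 = 141/5000 ≈ 0.028.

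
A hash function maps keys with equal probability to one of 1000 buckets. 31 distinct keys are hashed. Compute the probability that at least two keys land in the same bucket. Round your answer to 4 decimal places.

0.3749

It's easier to compute the probability that all 31 are distinct.
P(all distinct) = 1000/1000 · 999/1000 · ··· · 970/1000 ≈ 0.6251.
So the probability of at least one match is 1 − 0.6251 = 0.3749.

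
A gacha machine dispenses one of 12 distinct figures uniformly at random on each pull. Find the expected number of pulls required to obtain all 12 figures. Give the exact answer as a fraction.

86021/2310

After i distinct types are collected, each trial gives a new one with probability (12−i)/12, so the expected wait for the next new type is 12/(12−i).
E = 12/12 + 12/11 + 12/10 + 12/9 + 12/8 + 12/7 + 12/6 + 12/5 + 12/4 + 12/3 + 12/2 + 12/1 = 86021/2310.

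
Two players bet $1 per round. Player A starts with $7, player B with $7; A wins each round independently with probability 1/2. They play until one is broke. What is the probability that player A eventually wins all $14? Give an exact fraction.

With a fair step, P(i) = ½P(i−1) + ½P(i+1) with P(0)=0, P(14)=1 has the linear solution P(i) = i/14.
P(7) = 7/14 = 1/2.

1/2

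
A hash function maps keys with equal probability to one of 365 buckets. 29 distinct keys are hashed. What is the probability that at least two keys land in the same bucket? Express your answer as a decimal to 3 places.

It's easier to compute the probability that all 29 are distinct.
P(all distinct) = 365/365 · 364/365 · ··· · 337/365 ≈ 0.319.
So the probability of at least one match is 1 − 0.319 = 0.681.

0.681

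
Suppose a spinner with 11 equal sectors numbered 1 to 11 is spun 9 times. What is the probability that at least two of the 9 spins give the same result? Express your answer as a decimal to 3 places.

0.992

P(all 9 different) = 11/11 · 10/11 · ··· · 3/11 ≈ 0.008.
P(at least two equal) = 1 − 0.008 = 0.992.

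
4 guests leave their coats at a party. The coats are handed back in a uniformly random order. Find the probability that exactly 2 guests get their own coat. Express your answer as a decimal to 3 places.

0.250

Choose which 2 of the 4 are fixed: C(4,2) = 6 ways.
The remaining 2 must have no fixed point: D(2) = 1.
P = 6·1/24 = 1/4 ≈ 0.250.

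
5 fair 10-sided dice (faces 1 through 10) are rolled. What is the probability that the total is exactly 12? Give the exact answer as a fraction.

33/10000

There are 10^5 = 100000 equally likely outcomes.
The number of ordered 5-tuples from {1,…,10} summing to 12 is 330.
P(sum = 12) = 330/100000 = 33/10000.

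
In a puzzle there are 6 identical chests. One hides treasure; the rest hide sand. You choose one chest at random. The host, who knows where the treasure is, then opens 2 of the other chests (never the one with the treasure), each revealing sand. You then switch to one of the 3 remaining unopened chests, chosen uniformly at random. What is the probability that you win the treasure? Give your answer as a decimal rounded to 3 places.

Your original chest holds the treasure with probability 1/6, so the other 5 collectively hold it with probability 5/6.
The host can always find 2 empty chests to open, so the reveals don't change that 5/6; it is now spread over the 3 remaining unopened chests.
P(win by switching) = (5/6) · (1/3) = 5/18 ≈ 0.278.

0.278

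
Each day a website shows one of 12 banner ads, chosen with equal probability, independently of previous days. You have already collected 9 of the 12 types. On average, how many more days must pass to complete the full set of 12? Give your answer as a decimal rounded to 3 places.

Starting from 9 distinct types, each trial gives a new one with probability (12−i)/12 when i types are held, so the wait for the next new type is 12/(12−i).
E = 12/3 + 12/2 + 12/1 = 22 ≈ 22.000.

22.000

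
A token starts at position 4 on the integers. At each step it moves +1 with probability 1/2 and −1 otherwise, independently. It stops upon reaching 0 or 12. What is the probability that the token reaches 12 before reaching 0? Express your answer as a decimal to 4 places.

0.3333

With a fair step, P(i) = ½P(i−1) + ½P(i+1) with P(0)=0, P(12)=1 has the linear solution P(i) = i/12.
P(4) = 4/12 = 1/3 ≈ 0.3333.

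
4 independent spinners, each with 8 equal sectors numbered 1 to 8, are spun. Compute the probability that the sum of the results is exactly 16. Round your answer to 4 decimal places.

0.0769

There are 8^4 = 4096 equally likely outcomes.
The number of ordered 4-tuples from {1,…,8} summing to 16 is 315.
P(sum = 16) = 315/4096 ≈ 0.0769.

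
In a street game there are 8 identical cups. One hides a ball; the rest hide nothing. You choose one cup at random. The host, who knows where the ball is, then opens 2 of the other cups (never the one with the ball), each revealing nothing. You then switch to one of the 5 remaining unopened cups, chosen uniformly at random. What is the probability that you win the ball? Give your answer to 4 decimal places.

Your original cup holds the ball with probability 1/8, so the other 7 collectively hold it with probability 7/8.
The host can always find 2 empty cups to open, so the reveals don't change that 7/8; it is now spread over the 5 remaining unopened cups.
P(win by switching) = (7/8) · (1/5) = 7/40 ≈ 0.1750.

0.1750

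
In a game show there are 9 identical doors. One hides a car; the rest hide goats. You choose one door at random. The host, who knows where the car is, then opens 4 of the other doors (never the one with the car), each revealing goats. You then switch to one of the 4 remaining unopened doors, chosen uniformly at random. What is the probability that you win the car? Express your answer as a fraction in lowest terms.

Your original door holds the car with probability 1/9, so the other 8 collectively hold it with probability 8/9.
The host can always find 4 empty doors to open, so the reveals don't change that 8/9; it is now spread over the 4 remaining unopened doors.
P(win by switching) = (8/9) · (1/4) = 2/9.

2/9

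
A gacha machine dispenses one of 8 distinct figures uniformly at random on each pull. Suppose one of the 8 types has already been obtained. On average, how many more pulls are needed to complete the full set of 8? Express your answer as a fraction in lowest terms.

726/35

Starting from 1 distinct type, each trial gives a new one with probability (8−i)/8 when i types are held, so the wait for the next new type is 8/(8−i).
E = 8/7 + 8/6 + 8/5 + 8/4 + 8/3 + 8/2 + 8/1 = 726/35.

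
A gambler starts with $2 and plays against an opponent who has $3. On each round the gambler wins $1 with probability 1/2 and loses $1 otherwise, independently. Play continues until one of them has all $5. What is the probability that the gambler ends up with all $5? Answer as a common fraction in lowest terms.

With a fair step, P(i) = ½P(i−1) + ½P(i+1) with P(0)=0, P(5)=1 has the linear solution P(i) = i/5.
P(2) = 2/5.

2/5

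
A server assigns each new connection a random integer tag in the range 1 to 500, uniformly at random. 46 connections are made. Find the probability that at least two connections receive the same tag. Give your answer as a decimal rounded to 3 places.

0.882

It's easier to compute the probability that all 46 are distinct.
P(all distinct) = 500/500 · 499/500 · ··· · 455/500 ≈ 0.118.
So the probability of at least one match is 1 − 0.118 = 0.882.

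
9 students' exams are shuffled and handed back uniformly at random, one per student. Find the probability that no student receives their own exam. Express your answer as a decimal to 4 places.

0.3679

This is the derangement probability: permutations of 9 with no fixed point.
D(9) = 9! · (1 − 1/1! + 1/2! − ··· + (−1)^9/9!) = 133496.
P = 133496/362880 = 16687/45360 ≈ 0.3679.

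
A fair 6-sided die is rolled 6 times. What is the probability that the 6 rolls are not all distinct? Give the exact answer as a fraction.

P(all 6 different) = 6/6 · 5/6 · ··· · 1/6 = 5/324.
P(at least two equal) = 1 − 5/324 = 319/324.

319/324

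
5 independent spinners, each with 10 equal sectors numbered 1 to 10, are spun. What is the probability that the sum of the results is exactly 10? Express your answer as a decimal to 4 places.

There are 10^5 = 100000 equally likely outcomes.
The number of ordered 5-tuples from {1,…,10} summing to 10 is 126.
P(sum = 10) = 126/100000 = 63/50000 ≈ 0.0013.

0.0013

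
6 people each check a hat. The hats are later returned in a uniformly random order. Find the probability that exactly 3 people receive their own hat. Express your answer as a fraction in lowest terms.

Choose which 3 of the 6 are fixed: C(6,3) = 20 ways.
The remaining 3 must have no fixed point: D(3) = 2.
P = 20·2/720 = 1/18.

1/18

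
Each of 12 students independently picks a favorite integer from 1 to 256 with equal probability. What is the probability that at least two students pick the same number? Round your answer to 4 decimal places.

It's easier to compute the probability that all 12 are distinct.
P(all distinct) = 256/256 · 255/256 · ··· · 245/256 ≈ 0.7697.
So the probability of at least one match is 1 − 0.7697 = 0.2303.

0.2303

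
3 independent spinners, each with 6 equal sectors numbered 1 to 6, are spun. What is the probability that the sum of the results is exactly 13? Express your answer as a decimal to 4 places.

There are 6^3 = 216 equally likely outcomes.
The number of ordered 3-tuples from {1,…,6} summing to 13 is 21.
P(sum = 13) = 21/216 = 7/72 ≈ 0.0972.

0.0972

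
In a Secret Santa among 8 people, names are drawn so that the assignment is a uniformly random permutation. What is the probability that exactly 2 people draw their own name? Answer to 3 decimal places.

Choose which 2 of the 8 are fixed: C(8,2) = 28 ways.
The remaining 6 must have no fixed point: D(6) = 265.
P = 28·265/40320 = 53/288 ≈ 0.184.

0.184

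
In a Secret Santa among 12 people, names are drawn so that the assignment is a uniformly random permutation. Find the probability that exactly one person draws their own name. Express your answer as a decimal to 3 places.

0.368

Choose which one is fixed: C(12,1) = 12 ways.
The remaining 11 must have no fixed point: D(11) = 14684570.
P = 12·14684570/479001600 = 1468457/3991680 ≈ 0.368.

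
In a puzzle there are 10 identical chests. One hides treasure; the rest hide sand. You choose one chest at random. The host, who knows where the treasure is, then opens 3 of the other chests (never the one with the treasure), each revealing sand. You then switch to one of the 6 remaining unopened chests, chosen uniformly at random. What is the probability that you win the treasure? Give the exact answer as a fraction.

3/20

Your original chest holds the treasure with probability 1/10, so the other 9 collectively hold it with probability 9/10.
The host can always find 3 empty chests to open, so the reveals don't change that 9/10; it is now spread over the 6 remaining unopened chests.
P(win by switching) = (9/10) · (1/6) = 3/20.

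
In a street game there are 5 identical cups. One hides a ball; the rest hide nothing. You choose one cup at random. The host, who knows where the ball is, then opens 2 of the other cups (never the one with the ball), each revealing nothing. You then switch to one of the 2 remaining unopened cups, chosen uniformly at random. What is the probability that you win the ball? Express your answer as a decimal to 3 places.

Your original cup holds the ball with probability 1/5, so the other 4 collectively hold it with probability 4/5.
The host can always find 2 empty cups to open, so the reveals don't change that 4/5; it is now spread over the 2 remaining unopened cups.
P(win by switching) = (4/5) · (1/2) = 2/5 ≈ 0.400.

0.400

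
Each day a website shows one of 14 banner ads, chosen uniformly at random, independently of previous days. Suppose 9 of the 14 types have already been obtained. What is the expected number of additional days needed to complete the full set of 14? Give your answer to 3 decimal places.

31.967

Starting from 9 distinct types, each trial gives a new one with probability (14−i)/14 when i types are held, so the wait for the next new type is 14/(14−i).
E = 14/5 + 14/4 + 14/3 + 14/2 + 14/1 = 959/30 ≈ 31.967.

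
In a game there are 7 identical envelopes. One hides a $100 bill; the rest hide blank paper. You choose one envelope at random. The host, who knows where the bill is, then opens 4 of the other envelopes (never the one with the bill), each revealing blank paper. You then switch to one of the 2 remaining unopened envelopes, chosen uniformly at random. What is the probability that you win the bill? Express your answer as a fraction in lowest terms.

3/7

Your original envelope holds the bill with probability 1/7, so the other 6 collectively hold it with probability 6/7.
The host can always find 4 empty envelopes to open, so the reveals don't change that 6/7; it is now spread over the 2 remaining unopened envelopes.
P(win by switching) = (6/7) · (1/2) = 3/7.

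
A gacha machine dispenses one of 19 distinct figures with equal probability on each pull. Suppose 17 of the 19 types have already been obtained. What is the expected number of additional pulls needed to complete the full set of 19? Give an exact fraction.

Starting from 17 distinct types, each trial gives a new one with probability (19−i)/19 when i types are held, so the wait for the next new type is 19/(19−i).
E = 19/2 + 19/1 = 57/2.

57/2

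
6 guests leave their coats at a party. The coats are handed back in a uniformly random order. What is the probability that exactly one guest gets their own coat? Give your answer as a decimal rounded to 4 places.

Choose which one is fixed: C(6,1) = 6 ways.
The remaining 5 must have no fixed point: D(5) = 44.
P = 6·44/720 = 11/30 ≈ 0.3667.

0.3667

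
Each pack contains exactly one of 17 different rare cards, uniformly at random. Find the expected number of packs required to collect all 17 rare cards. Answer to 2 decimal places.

After i distinct types are collected, each trial gives a new one with probability (17−i)/17, so the expected wait for the next new type is 17/(17−i).
E = 17/17 + 17/16 + 17/15 + 17/14 + 17/13 + 17/12 + 17/11 + 17/10 + 17/9 + 17/8 + 17/7 + 17/6 + 17/5 + 17/4 + 17/3 + 17/2 + 17/1 = 42142223/720720 ≈ 58.47.

58.47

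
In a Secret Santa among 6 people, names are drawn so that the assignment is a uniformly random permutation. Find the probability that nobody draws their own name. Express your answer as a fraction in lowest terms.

53/144

This is the derangement probability: permutations of 6 with no fixed point.
D(6) = 6! · (1 − 1/1! + 1/2! − ··· + (−1)^6/6!) = 265.
P = 265/720 = 53/144.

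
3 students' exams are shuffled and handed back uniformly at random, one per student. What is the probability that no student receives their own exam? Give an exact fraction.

1/3

This is the derangement probability: permutations of 3 with no fixed point.
D(3) = 3! · (1 − 1/1! + 1/2! − ··· + (−1)^3/3!) = 2.
P = 2/6 = 1/3.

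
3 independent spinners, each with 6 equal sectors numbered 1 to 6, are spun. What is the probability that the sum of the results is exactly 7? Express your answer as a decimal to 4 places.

0.0694

There are 6^3 = 216 equally likely outcomes.
The number of ordered 3-tuples from {1,…,6} summing to 7 is 15.
P(sum = 7) = 15/216 = 5/72 ≈ 0.0694.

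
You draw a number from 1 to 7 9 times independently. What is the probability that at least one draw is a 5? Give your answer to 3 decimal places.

P(no draw is a 5) = (6/7)^9 ≈ 0.250.
P(at least one) = 1 − 0.250 = 0.750.

0.750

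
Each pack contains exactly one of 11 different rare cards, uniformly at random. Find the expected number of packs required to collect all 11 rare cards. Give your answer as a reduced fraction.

After i distinct types are collected, each trial gives a new one with probability (11−i)/11, so the expected wait for the next new type is 11/(11−i).
E = 11/11 + 11/10 + 11/9 + 11/8 + 11/7 + 11/6 + 11/5 + 11/4 + 11/3 + 11/2 + 11/1 = 83711/2520.

83711/2520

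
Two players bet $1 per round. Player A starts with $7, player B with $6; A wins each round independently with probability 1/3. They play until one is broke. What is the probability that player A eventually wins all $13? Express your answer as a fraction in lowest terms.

127/8191

Let r = q/p = (2/3)/(1/3) = 2. The recurrence P(i) = p·P(i+1) + q·P(i−1) with P(0)=0, P(13)=1 gives P(i) = (1 − r^i)/(1 − r^13).
P(7) = (1 − (2)^7) / (1 − (2)^13) = 127/8191.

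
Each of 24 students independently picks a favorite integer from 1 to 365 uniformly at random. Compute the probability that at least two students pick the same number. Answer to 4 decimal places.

It's easier to compute the probability that all 24 are distinct.
P(all distinct) = 365/365 · 364/365 · ··· · 342/365 ≈ 0.4617.
So the probability of at least one match is 1 − 0.4617 = 0.5383.

0.5383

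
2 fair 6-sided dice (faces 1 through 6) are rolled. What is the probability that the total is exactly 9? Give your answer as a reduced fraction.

There are 6^2 = 36 equally likely outcomes.
The number of ordered 2-tuples from {1,…,6} summing to 9 is 4.
P(sum = 9) = 4/36 = 1/9.

1/9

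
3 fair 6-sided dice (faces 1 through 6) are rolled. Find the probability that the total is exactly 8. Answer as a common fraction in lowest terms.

7/72

There are 6^3 = 216 equally likely outcomes.
The number of ordered 3-tuples from {1,…,6} summing to 8 is 21.
P(sum = 8) = 21/216 = 7/72.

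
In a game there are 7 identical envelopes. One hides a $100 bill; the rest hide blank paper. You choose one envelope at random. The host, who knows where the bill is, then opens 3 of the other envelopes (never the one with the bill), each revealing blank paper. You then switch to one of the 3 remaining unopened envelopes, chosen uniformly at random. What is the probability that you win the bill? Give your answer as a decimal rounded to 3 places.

Your original envelope holds the bill with probability 1/7, so the other 6 collectively hold it with probability 6/7.
The host can always find 3 empty envelopes to open, so the reveals don't change that 6/7; it is now spread over the 3 remaining unopened envelopes.
P(win by switching) = (6/7) · (1/3) = 2/7 ≈ 0.286.

0.286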